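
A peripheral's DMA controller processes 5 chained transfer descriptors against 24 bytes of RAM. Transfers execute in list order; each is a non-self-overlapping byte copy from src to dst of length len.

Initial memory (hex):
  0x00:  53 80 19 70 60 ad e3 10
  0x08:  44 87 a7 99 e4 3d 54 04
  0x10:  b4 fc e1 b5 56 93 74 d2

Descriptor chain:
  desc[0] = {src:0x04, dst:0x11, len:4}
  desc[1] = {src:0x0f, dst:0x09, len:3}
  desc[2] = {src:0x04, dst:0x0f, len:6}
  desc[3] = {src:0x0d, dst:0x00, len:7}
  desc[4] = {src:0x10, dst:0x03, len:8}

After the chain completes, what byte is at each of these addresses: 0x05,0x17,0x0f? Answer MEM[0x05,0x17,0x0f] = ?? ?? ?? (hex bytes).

  after D0: wrote 4B at 0x11 = 60ade310
  after D1: wrote 3B at 0x09 = 04b460
  after D2: wrote 6B at 0x0f = 60ade3104404
  after D3: wrote 7B at 0x00 = 3d5460ade31044
  after D4: wrote 8B at 0x03 = ade31044049374d2
query mem[0x05]=0x10, mem[0x17]=0xd2, mem[0x0f]=0x60

MEM[0x05,0x17,0x0f] = 10 d2 60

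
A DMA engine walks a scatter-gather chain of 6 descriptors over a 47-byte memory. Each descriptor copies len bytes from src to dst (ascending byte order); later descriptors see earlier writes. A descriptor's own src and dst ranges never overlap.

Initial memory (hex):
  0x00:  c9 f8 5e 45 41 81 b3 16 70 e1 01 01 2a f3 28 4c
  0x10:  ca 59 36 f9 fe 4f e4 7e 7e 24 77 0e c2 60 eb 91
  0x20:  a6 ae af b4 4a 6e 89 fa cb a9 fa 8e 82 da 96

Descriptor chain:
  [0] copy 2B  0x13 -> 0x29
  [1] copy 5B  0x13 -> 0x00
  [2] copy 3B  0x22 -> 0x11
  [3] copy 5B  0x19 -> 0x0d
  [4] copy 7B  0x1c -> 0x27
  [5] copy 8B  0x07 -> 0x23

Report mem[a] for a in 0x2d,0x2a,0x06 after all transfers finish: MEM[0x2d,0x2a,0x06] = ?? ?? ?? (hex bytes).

MEM[0x2d,0x2a,0x06] = af 77 b3

D0: mem[0x29..0x2a] <- [f9 fe]
D1: mem[0x00..0x04] <- [f9 fe 4f e4 7e]
D2: mem[0x11..0x13] <- [af b4 4a]
D3: mem[0x0d..0x11] <- [24 77 0e c2 60]
D4: mem[0x27..0x2d] <- [c2 60 eb 91 a6 ae af]
D5: mem[0x23..0x2a] <- [16 70 e1 01 01 2a 24 77]
query mem[0x2d]=0xaf, mem[0x2a]=0x77, mem[0x06]=0xb3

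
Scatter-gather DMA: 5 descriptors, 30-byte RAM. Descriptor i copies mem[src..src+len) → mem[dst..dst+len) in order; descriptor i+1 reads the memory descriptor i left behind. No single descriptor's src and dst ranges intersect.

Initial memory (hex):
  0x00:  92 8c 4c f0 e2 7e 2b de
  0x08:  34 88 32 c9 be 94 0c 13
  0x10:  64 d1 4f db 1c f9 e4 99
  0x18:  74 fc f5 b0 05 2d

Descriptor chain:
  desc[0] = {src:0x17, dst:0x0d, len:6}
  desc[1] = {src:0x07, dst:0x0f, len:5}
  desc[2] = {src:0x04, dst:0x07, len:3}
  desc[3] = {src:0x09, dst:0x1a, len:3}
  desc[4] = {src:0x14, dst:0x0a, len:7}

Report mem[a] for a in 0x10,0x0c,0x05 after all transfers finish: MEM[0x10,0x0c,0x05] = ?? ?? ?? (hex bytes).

D0: mem[0x0d..0x12] <- [99 74 fc f5 b0 05]
D1: mem[0x0f..0x13] <- [de 34 88 32 c9]
D2: mem[0x07..0x09] <- [e2 7e 2b]
D3: mem[0x1a..0x1c] <- [2b 32 c9]
D4: mem[0x0a..0x10] <- [1c f9 e4 99 74 fc 2b]
query mem[0x10]=0x2b, mem[0x0c]=0xe4, mem[0x05]=0x7e

MEM[0x10,0x0c,0x05] = 2b e4 7e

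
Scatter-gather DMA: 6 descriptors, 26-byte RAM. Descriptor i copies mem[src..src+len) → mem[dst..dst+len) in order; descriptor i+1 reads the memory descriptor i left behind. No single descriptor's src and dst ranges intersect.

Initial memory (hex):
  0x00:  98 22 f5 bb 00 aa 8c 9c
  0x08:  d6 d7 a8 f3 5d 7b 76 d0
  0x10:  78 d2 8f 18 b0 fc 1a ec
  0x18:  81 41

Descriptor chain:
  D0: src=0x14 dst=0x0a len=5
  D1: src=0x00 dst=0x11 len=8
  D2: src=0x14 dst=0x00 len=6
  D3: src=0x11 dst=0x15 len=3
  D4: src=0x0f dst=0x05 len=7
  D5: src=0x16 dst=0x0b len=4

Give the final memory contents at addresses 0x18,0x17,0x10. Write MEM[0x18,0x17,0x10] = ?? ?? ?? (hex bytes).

MEM[0x18,0x17,0x10] = 9c f5 78

#0 dst[0x0a+5] := {0xb0,0xfc,0x1a,0xec,0x81}
#1 dst[0x11+8] := {0x98,0x22,0xf5,0xbb,0x00,0xaa,0x8c,0x9c}
#2 dst[0x00+6] := {0xbb,0x00,0xaa,0x8c,0x9c,0x41}
#3 dst[0x15+3] := {0x98,0x22,0xf5}
#4 dst[0x05+7] := {0xd0,0x78,0x98,0x22,0xf5,0xbb,0x98}
#5 dst[0x0b+4] := {0x22,0xf5,0x9c,0x41}
query mem[0x18]=0x9c, mem[0x17]=0xf5, mem[0x10]=0x78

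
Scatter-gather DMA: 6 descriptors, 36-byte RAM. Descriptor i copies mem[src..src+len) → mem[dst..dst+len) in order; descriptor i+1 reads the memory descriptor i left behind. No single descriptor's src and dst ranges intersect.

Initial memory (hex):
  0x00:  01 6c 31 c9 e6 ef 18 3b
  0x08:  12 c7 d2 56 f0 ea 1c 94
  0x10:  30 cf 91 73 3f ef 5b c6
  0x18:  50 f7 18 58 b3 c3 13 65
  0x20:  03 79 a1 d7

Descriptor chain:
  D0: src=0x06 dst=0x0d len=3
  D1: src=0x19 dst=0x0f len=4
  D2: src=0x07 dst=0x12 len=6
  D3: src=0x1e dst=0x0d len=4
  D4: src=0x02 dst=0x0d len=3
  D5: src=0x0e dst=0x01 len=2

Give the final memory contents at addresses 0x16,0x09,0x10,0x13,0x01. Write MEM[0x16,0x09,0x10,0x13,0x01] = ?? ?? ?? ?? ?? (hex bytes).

MEM[0x16,0x09,0x10,0x13,0x01] = 56 c7 79 12 c9

D0: mem[0x0d..0x0f] <- [18 3b 12]
D1: mem[0x0f..0x12] <- [f7 18 58 b3]
D2: mem[0x12..0x17] <- [3b 12 c7 d2 56 f0]
D3: mem[0x0d..0x10] <- [13 65 03 79]
D4: mem[0x0d..0x0f] <- [31 c9 e6]
D5: mem[0x01..0x02] <- [c9 e6]
query mem[0x16]=0x56, mem[0x09]=0xc7, mem[0x10]=0x79, mem[0x13]=0x12, mem[0x01]=0xc9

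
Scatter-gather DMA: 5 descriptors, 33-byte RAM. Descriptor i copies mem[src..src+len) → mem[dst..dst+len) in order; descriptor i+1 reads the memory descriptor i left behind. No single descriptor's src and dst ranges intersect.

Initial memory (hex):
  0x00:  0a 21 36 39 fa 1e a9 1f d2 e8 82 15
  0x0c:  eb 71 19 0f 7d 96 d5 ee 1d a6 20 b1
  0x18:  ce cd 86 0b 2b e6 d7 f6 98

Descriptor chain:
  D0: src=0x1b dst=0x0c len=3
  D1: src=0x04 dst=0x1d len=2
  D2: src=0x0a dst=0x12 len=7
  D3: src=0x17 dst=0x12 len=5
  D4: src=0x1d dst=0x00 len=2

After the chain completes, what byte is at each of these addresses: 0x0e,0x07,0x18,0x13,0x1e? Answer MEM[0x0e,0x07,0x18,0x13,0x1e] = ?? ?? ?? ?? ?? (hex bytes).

D0: mem[0x0c..0x0e] <- [0b 2b e6]
D1: mem[0x1d..0x1e] <- [fa 1e]
D2: mem[0x12..0x18] <- [82 15 0b 2b e6 0f 7d]
D3: mem[0x12..0x16] <- [0f 7d cd 86 0b]
D4: mem[0x00..0x01] <- [fa 1e]
query mem[0x0e]=0xe6, mem[0x07]=0x1f, mem[0x18]=0x7d, mem[0x13]=0x7d, mem[0x1e]=0x1e

MEM[0x0e,0x07,0x18,0x13,0x1e] = e6 1f 7d 7d 1e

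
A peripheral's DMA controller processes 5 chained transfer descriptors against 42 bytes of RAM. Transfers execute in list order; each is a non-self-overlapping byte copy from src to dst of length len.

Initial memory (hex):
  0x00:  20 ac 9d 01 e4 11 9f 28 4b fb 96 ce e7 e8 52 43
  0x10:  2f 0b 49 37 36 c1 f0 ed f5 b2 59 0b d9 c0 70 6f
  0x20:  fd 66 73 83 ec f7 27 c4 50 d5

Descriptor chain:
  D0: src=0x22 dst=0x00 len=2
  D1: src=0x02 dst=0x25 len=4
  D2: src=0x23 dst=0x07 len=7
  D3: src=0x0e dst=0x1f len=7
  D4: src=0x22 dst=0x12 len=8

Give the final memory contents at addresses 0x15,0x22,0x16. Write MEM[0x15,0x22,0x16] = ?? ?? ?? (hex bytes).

MEM[0x15,0x22,0x16] = 36 0b 01

  after D0: wrote 2B at 0x00 = 7383
  after D1: wrote 4B at 0x25 = 9d01e411
  after D2: wrote 7B at 0x07 = 83ec9d01e411d5
  after D3: wrote 7B at 0x1f = 52432f0b493736
  after D4: wrote 8B at 0x12 = 0b49373601e411d5
query mem[0x15]=0x36, mem[0x22]=0x0b, mem[0x16]=0x01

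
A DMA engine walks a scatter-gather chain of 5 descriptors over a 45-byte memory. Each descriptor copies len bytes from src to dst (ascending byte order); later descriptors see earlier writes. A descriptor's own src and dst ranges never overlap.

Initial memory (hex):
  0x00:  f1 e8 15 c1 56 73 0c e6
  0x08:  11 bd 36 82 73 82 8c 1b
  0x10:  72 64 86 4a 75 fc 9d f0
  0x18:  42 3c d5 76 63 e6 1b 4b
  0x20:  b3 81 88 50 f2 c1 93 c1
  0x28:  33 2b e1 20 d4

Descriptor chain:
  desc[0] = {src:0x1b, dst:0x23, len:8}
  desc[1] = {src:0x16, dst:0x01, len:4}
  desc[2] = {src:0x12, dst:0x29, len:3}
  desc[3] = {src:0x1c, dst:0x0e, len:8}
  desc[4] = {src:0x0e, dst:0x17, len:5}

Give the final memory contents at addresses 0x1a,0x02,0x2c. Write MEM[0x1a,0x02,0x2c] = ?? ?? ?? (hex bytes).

  after D0: wrote 8B at 0x23 = 7663e61b4bb38188
  after D1: wrote 4B at 0x01 = 9df0423c
  after D2: wrote 3B at 0x29 = 864a75
  after D3: wrote 8B at 0x0e = 63e61b4bb3818876
  after D4: wrote 5B at 0x17 = 63e61b4bb3
query mem[0x1a]=0x4b, mem[0x02]=0xf0, mem[0x2c]=0xd4

MEM[0x1a,0x02,0x2c] = 4b f0 d4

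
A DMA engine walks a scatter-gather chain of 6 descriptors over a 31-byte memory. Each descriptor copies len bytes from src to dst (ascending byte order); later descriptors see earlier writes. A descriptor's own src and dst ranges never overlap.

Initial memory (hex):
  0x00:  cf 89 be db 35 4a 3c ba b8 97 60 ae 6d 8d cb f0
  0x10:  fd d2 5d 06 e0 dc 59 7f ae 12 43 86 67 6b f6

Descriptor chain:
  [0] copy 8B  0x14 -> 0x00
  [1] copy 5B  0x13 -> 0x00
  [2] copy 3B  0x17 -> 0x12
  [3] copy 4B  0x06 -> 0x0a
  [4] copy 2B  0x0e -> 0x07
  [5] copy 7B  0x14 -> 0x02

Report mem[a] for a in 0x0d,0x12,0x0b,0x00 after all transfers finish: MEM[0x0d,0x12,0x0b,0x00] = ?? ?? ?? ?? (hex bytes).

MEM[0x0d,0x12,0x0b,0x00] = 97 7f 86 06

#0 dst[0x00+8] := {0xe0,0xdc,0x59,0x7f,0xae,0x12,0x43,0x86}
#1 dst[0x00+5] := {0x06,0xe0,0xdc,0x59,0x7f}
#2 dst[0x12+3] := {0x7f,0xae,0x12}
#3 dst[0x0a+4] := {0x43,0x86,0xb8,0x97}
#4 dst[0x07+2] := {0xcb,0xf0}
#5 dst[0x02+7] := {0x12,0xdc,0x59,0x7f,0xae,0x12,0x43}
query mem[0x0d]=0x97, mem[0x12]=0x7f, mem[0x0b]=0x86, mem[0x00]=0x06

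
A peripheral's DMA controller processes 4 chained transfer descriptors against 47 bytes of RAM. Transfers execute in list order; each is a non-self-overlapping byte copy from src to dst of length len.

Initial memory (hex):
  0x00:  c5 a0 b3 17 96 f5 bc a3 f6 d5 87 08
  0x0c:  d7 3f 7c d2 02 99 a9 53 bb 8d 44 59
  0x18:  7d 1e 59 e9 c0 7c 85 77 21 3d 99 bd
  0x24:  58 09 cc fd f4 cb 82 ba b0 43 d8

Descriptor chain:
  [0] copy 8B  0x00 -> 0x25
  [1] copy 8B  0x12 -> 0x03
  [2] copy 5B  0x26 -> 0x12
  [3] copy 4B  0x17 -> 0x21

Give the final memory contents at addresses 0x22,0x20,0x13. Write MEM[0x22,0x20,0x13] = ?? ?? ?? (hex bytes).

MEM[0x22,0x20,0x13] = 7d 21 b3

#0 dst[0x25+8] := {0xc5,0xa0,0xb3,0x17,0x96,0xf5,0xbc,0xa3}
#1 dst[0x03+8] := {0xa9,0x53,0xbb,0x8d,0x44,0x59,0x7d,0x1e}
#2 dst[0x12+5] := {0xa0,0xb3,0x17,0x96,0xf5}
#3 dst[0x21+4] := {0x59,0x7d,0x1e,0x59}
query mem[0x22]=0x7d, mem[0x20]=0x21, mem[0x13]=0xb3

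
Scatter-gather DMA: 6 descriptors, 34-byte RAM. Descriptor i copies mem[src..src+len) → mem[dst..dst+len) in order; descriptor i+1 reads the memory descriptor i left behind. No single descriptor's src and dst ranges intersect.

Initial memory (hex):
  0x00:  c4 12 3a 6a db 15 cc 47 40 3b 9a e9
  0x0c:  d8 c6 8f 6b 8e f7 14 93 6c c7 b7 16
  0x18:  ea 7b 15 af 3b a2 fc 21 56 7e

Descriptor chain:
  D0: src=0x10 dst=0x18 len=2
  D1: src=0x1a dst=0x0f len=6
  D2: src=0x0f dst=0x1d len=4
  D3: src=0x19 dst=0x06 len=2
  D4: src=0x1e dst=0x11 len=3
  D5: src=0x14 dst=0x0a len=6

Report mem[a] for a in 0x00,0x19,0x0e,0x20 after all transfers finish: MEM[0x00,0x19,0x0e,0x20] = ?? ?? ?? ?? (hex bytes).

MEM[0x00,0x19,0x0e,0x20] = c4 f7 8e a2

[0] 0x10->0x18 len=2 : 8e f7
[1] 0x1a->0x0f len=6 : 15 af 3b a2 fc 21
[2] 0x0f->0x1d len=4 : 15 af 3b a2
[3] 0x19->0x06 len=2 : f7 15
[4] 0x1e->0x11 len=3 : af 3b a2
[5] 0x14->0x0a len=6 : 21 c7 b7 16 8e f7
query mem[0x00]=0xc4, mem[0x19]=0xf7, mem[0x0e]=0x8e, mem[0x20]=0xa2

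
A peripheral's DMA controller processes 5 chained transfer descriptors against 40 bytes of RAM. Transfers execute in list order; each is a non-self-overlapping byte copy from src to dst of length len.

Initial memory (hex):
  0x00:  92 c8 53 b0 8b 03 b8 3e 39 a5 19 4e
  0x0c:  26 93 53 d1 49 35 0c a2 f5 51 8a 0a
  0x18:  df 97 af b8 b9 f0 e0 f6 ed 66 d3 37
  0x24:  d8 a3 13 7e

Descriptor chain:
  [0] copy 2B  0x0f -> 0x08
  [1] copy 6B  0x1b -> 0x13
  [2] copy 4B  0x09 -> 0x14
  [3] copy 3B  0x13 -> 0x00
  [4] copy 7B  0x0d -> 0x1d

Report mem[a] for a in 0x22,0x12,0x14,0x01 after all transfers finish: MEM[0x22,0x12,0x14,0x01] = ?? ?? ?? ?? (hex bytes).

MEM[0x22,0x12,0x14,0x01] = 0c 0c 49 49

[0] 0x0f->0x08 len=2 : d1 49
[1] 0x1b->0x13 len=6 : b8 b9 f0 e0 f6 ed
[2] 0x09->0x14 len=4 : 49 19 4e 26
[3] 0x13->0x00 len=3 : b8 49 19
[4] 0x0d->0x1d len=7 : 93 53 d1 49 35 0c b8
query mem[0x22]=0x0c, mem[0x12]=0x0c, mem[0x14]=0x49, mem[0x01]=0x49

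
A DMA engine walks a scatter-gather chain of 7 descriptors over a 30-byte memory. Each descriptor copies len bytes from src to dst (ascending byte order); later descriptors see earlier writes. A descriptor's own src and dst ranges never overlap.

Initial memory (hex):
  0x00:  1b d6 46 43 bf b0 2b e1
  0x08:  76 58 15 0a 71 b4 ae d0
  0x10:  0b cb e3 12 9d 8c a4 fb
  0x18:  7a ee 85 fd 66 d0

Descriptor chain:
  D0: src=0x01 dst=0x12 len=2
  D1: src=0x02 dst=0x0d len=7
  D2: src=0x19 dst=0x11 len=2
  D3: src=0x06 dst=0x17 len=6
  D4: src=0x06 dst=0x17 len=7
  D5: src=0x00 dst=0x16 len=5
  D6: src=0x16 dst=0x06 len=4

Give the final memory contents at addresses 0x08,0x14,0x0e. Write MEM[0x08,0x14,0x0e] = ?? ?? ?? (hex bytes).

MEM[0x08,0x14,0x0e] = 46 9d 43

  after D0: wrote 2B at 0x12 = d646
  after D1: wrote 7B at 0x0d = 4643bfb02be176
  after D2: wrote 2B at 0x11 = ee85
  after D3: wrote 6B at 0x17 = 2be17658150a
  after D4: wrote 7B at 0x17 = 2be17658150a71
  after D5: wrote 5B at 0x16 = 1bd64643bf
  after D6: wrote 4B at 0x06 = 1bd64643
query mem[0x08]=0x46, mem[0x14]=0x9d, mem[0x0e]=0x43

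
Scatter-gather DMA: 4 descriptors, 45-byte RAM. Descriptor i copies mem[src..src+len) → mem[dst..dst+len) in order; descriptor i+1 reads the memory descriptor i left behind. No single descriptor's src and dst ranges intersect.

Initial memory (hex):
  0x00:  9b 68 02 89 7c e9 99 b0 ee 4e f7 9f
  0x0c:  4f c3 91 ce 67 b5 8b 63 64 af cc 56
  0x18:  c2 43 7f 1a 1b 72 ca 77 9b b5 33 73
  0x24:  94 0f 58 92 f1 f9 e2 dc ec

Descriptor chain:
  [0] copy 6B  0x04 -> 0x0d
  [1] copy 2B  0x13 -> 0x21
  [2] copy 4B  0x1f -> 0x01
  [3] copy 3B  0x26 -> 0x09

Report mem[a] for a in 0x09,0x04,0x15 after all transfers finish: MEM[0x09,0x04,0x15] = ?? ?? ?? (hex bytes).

[0] 0x04->0x0d len=6 : 7c e9 99 b0 ee 4e
[1] 0x13->0x21 len=2 : 63 64
[2] 0x1f->0x01 len=4 : 77 9b 63 64
[3] 0x26->0x09 len=3 : 58 92 f1
query mem[0x09]=0x58, mem[0x04]=0x64, mem[0x15]=0xaf

MEM[0x09,0x04,0x15] = 58 64 af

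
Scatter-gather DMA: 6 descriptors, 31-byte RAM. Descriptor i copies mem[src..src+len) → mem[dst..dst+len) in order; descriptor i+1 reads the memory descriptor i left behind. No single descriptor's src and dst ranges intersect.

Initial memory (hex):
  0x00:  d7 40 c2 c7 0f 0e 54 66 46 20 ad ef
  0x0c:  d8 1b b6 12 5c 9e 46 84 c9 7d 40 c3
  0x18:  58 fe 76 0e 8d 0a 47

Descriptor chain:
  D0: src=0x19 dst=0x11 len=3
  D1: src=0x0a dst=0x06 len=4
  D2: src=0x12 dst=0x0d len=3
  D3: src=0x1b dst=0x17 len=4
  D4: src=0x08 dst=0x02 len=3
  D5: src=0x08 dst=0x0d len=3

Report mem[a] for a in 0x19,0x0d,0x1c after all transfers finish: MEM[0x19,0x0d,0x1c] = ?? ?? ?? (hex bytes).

#0 dst[0x11+3] := {0xfe,0x76,0x0e}
#1 dst[0x06+4] := {0xad,0xef,0xd8,0x1b}
#2 dst[0x0d+3] := {0x76,0x0e,0xc9}
#3 dst[0x17+4] := {0x0e,0x8d,0x0a,0x47}
#4 dst[0x02+3] := {0xd8,0x1b,0xad}
#5 dst[0x0d+3] := {0xd8,0x1b,0xad}
query mem[0x19]=0x0a, mem[0x0d]=0xd8, mem[0x1c]=0x8d

MEM[0x19,0x0d,0x1c] = 0a d8 8d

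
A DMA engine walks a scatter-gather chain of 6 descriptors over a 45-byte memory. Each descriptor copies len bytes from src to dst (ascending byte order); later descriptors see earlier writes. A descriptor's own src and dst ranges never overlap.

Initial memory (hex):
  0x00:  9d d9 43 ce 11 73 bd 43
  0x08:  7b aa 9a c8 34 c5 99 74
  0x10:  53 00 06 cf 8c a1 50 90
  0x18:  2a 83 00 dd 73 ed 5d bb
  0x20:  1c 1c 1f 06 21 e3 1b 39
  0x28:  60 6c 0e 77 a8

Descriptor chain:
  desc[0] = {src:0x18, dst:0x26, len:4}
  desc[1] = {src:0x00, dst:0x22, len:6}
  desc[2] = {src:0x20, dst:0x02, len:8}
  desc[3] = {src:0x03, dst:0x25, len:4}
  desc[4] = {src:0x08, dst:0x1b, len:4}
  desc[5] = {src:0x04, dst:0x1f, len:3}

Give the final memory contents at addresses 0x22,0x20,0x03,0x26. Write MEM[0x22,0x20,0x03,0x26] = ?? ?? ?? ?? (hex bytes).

MEM[0x22,0x20,0x03,0x26] = 9d d9 1c 9d

D0: mem[0x26..0x29] <- [2a 83 00 dd]
D1: mem[0x22..0x27] <- [9d d9 43 ce 11 73]
D2: mem[0x02..0x09] <- [1c 1c 9d d9 43 ce 11 73]
D3: mem[0x25..0x28] <- [1c 9d d9 43]
D4: mem[0x1b..0x1e] <- [11 73 9a c8]
D5: mem[0x1f..0x21] <- [9d d9 43]
query mem[0x22]=0x9d, mem[0x20]=0xd9, mem[0x03]=0x1c, mem[0x26]=0x9d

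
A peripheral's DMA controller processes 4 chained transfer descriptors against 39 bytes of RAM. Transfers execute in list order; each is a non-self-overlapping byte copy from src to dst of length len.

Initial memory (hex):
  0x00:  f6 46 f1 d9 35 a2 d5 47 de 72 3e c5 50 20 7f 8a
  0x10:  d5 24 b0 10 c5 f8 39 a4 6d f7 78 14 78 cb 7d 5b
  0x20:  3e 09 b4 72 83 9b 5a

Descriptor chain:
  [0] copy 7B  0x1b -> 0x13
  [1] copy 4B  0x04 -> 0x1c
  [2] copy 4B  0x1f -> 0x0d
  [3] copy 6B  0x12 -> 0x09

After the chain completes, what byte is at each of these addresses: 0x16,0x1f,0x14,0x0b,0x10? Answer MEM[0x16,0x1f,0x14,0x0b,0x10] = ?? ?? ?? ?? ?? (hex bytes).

#0 dst[0x13+7] := {0x14,0x78,0xcb,0x7d,0x5b,0x3e,0x09}
#1 dst[0x1c+4] := {0x35,0xa2,0xd5,0x47}
#2 dst[0x0d+4] := {0x47,0x3e,0x09,0xb4}
#3 dst[0x09+6] := {0xb0,0x14,0x78,0xcb,0x7d,0x5b}
query mem[0x16]=0x7d, mem[0x1f]=0x47, mem[0x14]=0x78, mem[0x0b]=0x78, mem[0x10]=0xb4

MEM[0x16,0x1f,0x14,0x0b,0x10] = 7d 47 78 78 b4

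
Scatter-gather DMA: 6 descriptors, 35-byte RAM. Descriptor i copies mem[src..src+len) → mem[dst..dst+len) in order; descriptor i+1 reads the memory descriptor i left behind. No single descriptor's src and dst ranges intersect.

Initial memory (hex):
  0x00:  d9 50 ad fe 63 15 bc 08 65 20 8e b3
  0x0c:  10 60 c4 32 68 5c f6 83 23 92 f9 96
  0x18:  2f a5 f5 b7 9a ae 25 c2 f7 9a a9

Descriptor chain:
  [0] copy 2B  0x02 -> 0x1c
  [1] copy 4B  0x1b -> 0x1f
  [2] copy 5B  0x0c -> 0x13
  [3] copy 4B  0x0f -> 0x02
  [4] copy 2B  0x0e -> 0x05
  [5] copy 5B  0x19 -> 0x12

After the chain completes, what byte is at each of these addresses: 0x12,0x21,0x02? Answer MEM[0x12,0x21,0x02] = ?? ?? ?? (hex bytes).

MEM[0x12,0x21,0x02] = a5 fe 32

D0: mem[0x1c..0x1d] <- [ad fe]
D1: mem[0x1f..0x22] <- [b7 ad fe 25]
D2: mem[0x13..0x17] <- [10 60 c4 32 68]
D3: mem[0x02..0x05] <- [32 68 5c f6]
D4: mem[0x05..0x06] <- [c4 32]
D5: mem[0x12..0x16] <- [a5 f5 b7 ad fe]
query mem[0x12]=0xa5, mem[0x21]=0xfe, mem[0x02]=0x32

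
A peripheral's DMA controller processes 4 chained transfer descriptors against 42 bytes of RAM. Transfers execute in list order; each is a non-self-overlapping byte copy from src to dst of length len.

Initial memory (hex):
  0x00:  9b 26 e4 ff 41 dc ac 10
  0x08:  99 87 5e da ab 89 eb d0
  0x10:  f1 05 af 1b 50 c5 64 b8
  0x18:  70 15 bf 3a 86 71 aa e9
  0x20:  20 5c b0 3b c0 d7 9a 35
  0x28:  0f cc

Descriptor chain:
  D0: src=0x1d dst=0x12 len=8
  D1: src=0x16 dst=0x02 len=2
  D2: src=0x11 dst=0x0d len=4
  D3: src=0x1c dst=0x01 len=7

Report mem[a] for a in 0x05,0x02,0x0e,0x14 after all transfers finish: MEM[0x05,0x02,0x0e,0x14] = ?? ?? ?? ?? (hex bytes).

D0: mem[0x12..0x19] <- [71 aa e9 20 5c b0 3b c0]
D1: mem[0x02..0x03] <- [5c b0]
D2: mem[0x0d..0x10] <- [05 71 aa e9]
D3: mem[0x01..0x07] <- [86 71 aa e9 20 5c b0]
query mem[0x05]=0x20, mem[0x02]=0x71, mem[0x0e]=0x71, mem[0x14]=0xe9

MEM[0x05,0x02,0x0e,0x14] = 20 71 71 e9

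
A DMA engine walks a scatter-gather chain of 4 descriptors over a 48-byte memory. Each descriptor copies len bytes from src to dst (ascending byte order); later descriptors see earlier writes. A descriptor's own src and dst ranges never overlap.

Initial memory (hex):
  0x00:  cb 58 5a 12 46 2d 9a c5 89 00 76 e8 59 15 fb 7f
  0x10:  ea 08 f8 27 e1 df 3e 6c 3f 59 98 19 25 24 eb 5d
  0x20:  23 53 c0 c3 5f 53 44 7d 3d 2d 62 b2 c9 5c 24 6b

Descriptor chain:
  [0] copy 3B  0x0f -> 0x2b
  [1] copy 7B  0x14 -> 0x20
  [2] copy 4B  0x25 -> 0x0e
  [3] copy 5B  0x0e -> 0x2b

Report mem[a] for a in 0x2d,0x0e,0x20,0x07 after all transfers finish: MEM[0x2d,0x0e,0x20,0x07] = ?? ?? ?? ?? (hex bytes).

  after D0: wrote 3B at 0x2b = 7fea08
  after D1: wrote 7B at 0x20 = e1df3e6c3f5998
  after D2: wrote 4B at 0x0e = 59987d3d
  after D3: wrote 5B at 0x2b = 59987d3df8
query mem[0x2d]=0x7d, mem[0x0e]=0x59, mem[0x20]=0xe1, mem[0x07]=0xc5

MEM[0x2d,0x0e,0x20,0x07] = 7d 59 e1 c5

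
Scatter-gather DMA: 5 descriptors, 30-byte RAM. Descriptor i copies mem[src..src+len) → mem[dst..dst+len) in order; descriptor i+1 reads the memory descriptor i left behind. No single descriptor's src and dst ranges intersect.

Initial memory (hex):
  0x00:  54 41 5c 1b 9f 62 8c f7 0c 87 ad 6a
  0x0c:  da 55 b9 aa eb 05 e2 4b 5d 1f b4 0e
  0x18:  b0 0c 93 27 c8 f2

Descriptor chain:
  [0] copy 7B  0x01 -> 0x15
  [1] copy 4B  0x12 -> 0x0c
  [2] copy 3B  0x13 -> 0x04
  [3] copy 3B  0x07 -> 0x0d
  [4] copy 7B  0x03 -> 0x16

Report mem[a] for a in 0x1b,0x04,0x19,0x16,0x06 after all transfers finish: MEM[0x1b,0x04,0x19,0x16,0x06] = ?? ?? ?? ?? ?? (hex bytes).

[0] 0x01->0x15 len=7 : 41 5c 1b 9f 62 8c f7
[1] 0x12->0x0c len=4 : e2 4b 5d 41
[2] 0x13->0x04 len=3 : 4b 5d 41
[3] 0x07->0x0d len=3 : f7 0c 87
[4] 0x03->0x16 len=7 : 1b 4b 5d 41 f7 0c 87
query mem[0x1b]=0x0c, mem[0x04]=0x4b, mem[0x19]=0x41, mem[0x16]=0x1b, mem[0x06]=0x41

MEM[0x1b,0x04,0x19,0x16,0x06] = 0c 4b 41 1b 41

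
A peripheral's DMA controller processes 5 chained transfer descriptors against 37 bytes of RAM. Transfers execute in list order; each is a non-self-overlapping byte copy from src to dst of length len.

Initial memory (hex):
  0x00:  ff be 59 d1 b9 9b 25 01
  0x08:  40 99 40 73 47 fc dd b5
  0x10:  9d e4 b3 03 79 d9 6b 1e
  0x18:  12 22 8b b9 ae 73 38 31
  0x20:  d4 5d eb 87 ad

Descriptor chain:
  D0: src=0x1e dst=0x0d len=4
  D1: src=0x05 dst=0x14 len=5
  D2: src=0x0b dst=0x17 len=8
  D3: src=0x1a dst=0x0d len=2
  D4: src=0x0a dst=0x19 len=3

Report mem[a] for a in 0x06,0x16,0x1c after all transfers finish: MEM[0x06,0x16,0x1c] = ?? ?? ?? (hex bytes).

MEM[0x06,0x16,0x1c] = 25 01 5d

#0 dst[0x0d+4] := {0x38,0x31,0xd4,0x5d}
#1 dst[0x14+5] := {0x9b,0x25,0x01,0x40,0x99}
#2 dst[0x17+8] := {0x73,0x47,0x38,0x31,0xd4,0x5d,0xe4,0xb3}
#3 dst[0x0d+2] := {0x31,0xd4}
#4 dst[0x19+3] := {0x40,0x73,0x47}
query mem[0x06]=0x25, mem[0x16]=0x01, mem[0x1c]=0x5d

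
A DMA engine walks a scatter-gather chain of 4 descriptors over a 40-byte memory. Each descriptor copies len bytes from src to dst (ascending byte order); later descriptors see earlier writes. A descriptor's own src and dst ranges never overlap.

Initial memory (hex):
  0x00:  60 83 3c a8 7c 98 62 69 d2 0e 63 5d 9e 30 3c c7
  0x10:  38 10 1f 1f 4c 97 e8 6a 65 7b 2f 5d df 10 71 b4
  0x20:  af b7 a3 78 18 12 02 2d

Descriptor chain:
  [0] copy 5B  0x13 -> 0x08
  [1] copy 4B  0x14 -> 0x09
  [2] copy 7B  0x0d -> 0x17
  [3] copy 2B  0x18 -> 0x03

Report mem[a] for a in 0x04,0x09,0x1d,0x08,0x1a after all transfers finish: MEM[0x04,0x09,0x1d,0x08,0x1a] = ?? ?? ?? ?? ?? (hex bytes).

MEM[0x04,0x09,0x1d,0x08,0x1a] = c7 4c 1f 1f 38

D0: mem[0x08..0x0c] <- [1f 4c 97 e8 6a]
D1: mem[0x09..0x0c] <- [4c 97 e8 6a]
D2: mem[0x17..0x1d] <- [30 3c c7 38 10 1f 1f]
D3: mem[0x03..0x04] <- [3c c7]
query mem[0x04]=0xc7, mem[0x09]=0x4c, mem[0x1d]=0x1f, mem[0x08]=0x1f, mem[0x1a]=0x38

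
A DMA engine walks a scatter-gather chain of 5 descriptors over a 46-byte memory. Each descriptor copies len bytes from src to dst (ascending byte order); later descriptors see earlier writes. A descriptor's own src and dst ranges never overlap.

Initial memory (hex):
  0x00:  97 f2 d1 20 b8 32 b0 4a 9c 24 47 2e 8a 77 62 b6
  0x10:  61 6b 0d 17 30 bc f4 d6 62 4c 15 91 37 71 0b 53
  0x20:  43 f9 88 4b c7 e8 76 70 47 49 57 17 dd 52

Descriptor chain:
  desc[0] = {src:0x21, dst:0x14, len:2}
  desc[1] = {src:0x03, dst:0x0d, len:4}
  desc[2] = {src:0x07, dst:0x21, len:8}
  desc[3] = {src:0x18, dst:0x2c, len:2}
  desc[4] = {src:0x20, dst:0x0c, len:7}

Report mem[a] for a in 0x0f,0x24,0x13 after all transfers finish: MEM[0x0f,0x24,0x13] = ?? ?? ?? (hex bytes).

  after D0: wrote 2B at 0x14 = f988
  after D1: wrote 4B at 0x0d = 20b832b0
  after D2: wrote 8B at 0x21 = 4a9c24472e8a20b8
  after D3: wrote 2B at 0x2c = 624c
  after D4: wrote 7B at 0x0c = 434a9c24472e8a
query mem[0x0f]=0x24, mem[0x24]=0x47, mem[0x13]=0x17

MEM[0x0f,0x24,0x13] = 24 47 17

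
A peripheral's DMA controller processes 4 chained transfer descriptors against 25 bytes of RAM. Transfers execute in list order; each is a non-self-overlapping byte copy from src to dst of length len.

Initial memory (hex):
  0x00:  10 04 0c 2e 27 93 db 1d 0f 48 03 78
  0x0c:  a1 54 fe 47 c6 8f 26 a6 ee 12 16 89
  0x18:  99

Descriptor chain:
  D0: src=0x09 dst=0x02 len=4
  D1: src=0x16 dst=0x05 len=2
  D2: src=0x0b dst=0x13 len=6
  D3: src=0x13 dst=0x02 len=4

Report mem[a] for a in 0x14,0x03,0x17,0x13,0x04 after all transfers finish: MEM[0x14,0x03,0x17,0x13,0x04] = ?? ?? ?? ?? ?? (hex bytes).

MEM[0x14,0x03,0x17,0x13,0x04] = a1 a1 47 78 54

[0] 0x09->0x02 len=4 : 48 03 78 a1
[1] 0x16->0x05 len=2 : 16 89
[2] 0x0b->0x13 len=6 : 78 a1 54 fe 47 c6
[3] 0x13->0x02 len=4 : 78 a1 54 fe
query mem[0x14]=0xa1, mem[0x03]=0xa1, mem[0x17]=0x47, mem[0x13]=0x78, mem[0x04]=0x54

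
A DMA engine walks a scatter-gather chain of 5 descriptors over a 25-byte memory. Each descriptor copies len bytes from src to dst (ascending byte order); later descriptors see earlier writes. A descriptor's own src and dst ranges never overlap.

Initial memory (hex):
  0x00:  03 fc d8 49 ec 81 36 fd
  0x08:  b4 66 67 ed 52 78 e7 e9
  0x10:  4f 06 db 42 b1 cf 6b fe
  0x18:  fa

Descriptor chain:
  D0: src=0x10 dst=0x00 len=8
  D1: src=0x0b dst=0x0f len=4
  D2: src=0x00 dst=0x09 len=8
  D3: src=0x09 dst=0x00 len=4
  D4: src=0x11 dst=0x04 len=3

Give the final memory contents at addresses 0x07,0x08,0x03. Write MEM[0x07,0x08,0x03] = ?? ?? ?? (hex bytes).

[0] 0x10->0x00 len=8 : 4f 06 db 42 b1 cf 6b fe
[1] 0x0b->0x0f len=4 : ed 52 78 e7
[2] 0x00->0x09 len=8 : 4f 06 db 42 b1 cf 6b fe
[3] 0x09->0x00 len=4 : 4f 06 db 42
[4] 0x11->0x04 len=3 : 78 e7 42
query mem[0x07]=0xfe, mem[0x08]=0xb4, mem[0x03]=0x42

MEM[0x07,0x08,0x03] = fe b4 42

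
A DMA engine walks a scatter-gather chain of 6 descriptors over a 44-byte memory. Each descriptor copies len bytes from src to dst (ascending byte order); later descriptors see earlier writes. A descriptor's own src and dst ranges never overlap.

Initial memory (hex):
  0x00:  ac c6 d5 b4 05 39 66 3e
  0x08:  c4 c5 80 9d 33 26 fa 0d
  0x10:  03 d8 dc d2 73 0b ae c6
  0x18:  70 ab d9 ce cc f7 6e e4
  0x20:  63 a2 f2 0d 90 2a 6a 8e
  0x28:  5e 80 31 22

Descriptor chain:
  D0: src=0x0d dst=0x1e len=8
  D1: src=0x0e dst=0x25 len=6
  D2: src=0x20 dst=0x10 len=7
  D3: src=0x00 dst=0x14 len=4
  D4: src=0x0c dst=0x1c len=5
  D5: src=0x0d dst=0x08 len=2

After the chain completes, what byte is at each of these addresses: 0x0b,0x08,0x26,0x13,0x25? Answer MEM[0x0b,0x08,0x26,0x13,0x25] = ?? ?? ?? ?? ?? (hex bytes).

#0 dst[0x1e+8] := {0x26,0xfa,0x0d,0x03,0xd8,0xdc,0xd2,0x73}
#1 dst[0x25+6] := {0xfa,0x0d,0x03,0xd8,0xdc,0xd2}
#2 dst[0x10+7] := {0x0d,0x03,0xd8,0xdc,0xd2,0xfa,0x0d}
#3 dst[0x14+4] := {0xac,0xc6,0xd5,0xb4}
#4 dst[0x1c+5] := {0x33,0x26,0xfa,0x0d,0x0d}
#5 dst[0x08+2] := {0x26,0xfa}
query mem[0x0b]=0x9d, mem[0x08]=0x26, mem[0x26]=0x0d, mem[0x13]=0xdc, mem[0x25]=0xfa

MEM[0x0b,0x08,0x26,0x13,0x25] = 9d 26 0d dc fa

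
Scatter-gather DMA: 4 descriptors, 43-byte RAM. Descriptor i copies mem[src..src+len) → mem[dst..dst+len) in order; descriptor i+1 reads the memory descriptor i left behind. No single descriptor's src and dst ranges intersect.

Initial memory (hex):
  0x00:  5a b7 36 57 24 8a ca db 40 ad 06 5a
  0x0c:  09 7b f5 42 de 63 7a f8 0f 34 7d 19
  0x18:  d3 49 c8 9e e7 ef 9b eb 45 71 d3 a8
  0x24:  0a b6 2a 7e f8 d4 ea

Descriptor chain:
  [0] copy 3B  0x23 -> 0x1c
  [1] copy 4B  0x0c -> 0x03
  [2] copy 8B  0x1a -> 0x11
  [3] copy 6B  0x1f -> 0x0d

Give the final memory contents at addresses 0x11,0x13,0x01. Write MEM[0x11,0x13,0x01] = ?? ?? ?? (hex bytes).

[0] 0x23->0x1c len=3 : a8 0a b6
[1] 0x0c->0x03 len=4 : 09 7b f5 42
[2] 0x1a->0x11 len=8 : c8 9e a8 0a b6 eb 45 71
[3] 0x1f->0x0d len=6 : eb 45 71 d3 a8 0a
query mem[0x11]=0xa8, mem[0x13]=0xa8, mem[0x01]=0xb7

MEM[0x11,0x13,0x01] = a8 a8 b7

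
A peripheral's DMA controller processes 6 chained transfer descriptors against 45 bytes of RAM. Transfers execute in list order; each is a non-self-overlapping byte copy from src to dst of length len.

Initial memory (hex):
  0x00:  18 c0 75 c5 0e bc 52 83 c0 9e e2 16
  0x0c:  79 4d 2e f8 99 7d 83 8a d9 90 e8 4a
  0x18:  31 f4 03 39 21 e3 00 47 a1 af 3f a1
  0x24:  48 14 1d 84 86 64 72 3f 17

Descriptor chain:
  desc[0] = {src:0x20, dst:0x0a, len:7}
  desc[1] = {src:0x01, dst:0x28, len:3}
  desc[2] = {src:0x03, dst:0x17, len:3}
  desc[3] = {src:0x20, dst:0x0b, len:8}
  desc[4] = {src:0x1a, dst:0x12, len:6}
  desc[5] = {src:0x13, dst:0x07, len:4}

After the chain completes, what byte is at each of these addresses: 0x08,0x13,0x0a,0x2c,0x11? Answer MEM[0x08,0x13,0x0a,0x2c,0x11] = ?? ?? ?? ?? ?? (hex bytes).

D0: mem[0x0a..0x10] <- [a1 af 3f a1 48 14 1d]
D1: mem[0x28..0x2a] <- [c0 75 c5]
D2: mem[0x17..0x19] <- [c5 0e bc]
D3: mem[0x0b..0x12] <- [a1 af 3f a1 48 14 1d 84]
D4: mem[0x12..0x17] <- [03 39 21 e3 00 47]
D5: mem[0x07..0x0a] <- [39 21 e3 00]
query mem[0x08]=0x21, mem[0x13]=0x39, mem[0x0a]=0x00, mem[0x2c]=0x17, mem[0x11]=0x1d

MEM[0x08,0x13,0x0a,0x2c,0x11] = 21 39 00 17 1d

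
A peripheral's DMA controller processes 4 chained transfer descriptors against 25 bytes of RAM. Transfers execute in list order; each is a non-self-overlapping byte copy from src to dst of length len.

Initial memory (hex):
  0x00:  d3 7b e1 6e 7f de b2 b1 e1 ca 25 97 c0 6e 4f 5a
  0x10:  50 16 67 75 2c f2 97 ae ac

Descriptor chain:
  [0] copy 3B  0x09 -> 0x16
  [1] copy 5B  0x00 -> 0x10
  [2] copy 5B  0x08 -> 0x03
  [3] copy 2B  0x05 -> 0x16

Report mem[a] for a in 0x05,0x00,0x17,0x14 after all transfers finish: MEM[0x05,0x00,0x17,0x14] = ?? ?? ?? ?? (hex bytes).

  after D0: wrote 3B at 0x16 = ca2597
  after D1: wrote 5B at 0x10 = d37be16e7f
  after D2: wrote 5B at 0x03 = e1ca2597c0
  after D3: wrote 2B at 0x16 = 2597
query mem[0x05]=0x25, mem[0x00]=0xd3, mem[0x17]=0x97, mem[0x14]=0x7f

MEM[0x05,0x00,0x17,0x14] = 25 d3 97 7f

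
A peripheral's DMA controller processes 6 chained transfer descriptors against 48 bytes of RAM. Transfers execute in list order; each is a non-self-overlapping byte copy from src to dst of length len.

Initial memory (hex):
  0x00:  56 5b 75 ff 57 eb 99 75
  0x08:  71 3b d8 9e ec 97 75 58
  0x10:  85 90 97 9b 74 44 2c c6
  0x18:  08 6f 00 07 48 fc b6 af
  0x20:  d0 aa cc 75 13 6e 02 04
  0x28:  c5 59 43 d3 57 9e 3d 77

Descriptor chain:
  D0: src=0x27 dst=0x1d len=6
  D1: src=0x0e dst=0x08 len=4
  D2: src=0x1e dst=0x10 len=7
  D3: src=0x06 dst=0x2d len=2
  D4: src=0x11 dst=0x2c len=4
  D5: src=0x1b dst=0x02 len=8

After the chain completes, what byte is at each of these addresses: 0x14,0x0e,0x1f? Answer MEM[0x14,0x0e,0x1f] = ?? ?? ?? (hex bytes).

[0] 0x27->0x1d len=6 : 04 c5 59 43 d3 57
[1] 0x0e->0x08 len=4 : 75 58 85 90
[2] 0x1e->0x10 len=7 : c5 59 43 d3 57 75 13
[3] 0x06->0x2d len=2 : 99 75
[4] 0x11->0x2c len=4 : 59 43 d3 57
[5] 0x1b->0x02 len=8 : 07 48 04 c5 59 43 d3 57
query mem[0x14]=0x57, mem[0x0e]=0x75, mem[0x1f]=0x59

MEM[0x14,0x0e,0x1f] = 57 75 59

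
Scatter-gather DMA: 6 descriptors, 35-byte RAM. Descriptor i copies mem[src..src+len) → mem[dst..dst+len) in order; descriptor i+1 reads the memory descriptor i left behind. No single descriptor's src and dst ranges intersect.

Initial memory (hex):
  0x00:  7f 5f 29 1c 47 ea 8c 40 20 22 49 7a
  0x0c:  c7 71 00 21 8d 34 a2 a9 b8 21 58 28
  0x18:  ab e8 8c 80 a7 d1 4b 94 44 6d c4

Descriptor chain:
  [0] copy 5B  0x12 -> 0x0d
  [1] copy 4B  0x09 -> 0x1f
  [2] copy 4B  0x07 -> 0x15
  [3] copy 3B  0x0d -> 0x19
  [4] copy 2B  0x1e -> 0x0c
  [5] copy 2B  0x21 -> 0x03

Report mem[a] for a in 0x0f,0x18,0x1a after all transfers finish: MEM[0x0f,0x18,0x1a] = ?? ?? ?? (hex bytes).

D0: mem[0x0d..0x11] <- [a2 a9 b8 21 58]
D1: mem[0x1f..0x22] <- [22 49 7a c7]
D2: mem[0x15..0x18] <- [40 20 22 49]
D3: mem[0x19..0x1b] <- [a2 a9 b8]
D4: mem[0x0c..0x0d] <- [4b 22]
D5: mem[0x03..0x04] <- [7a c7]
query mem[0x0f]=0xb8, mem[0x18]=0x49, mem[0x1a]=0xa9

MEM[0x0f,0x18,0x1a] = b8 49 a9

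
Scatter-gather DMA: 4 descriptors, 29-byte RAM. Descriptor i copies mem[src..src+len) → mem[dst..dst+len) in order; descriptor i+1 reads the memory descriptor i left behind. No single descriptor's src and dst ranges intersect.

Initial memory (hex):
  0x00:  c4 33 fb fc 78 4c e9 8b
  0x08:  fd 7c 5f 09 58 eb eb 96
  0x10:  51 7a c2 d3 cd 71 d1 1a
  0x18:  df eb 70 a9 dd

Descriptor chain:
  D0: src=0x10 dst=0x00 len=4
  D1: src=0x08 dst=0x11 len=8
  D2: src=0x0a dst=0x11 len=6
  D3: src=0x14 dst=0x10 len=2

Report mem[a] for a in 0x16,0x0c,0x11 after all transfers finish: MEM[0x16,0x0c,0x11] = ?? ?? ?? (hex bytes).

MEM[0x16,0x0c,0x11] = 96 58 eb

[0] 0x10->0x00 len=4 : 51 7a c2 d3
[1] 0x08->0x11 len=8 : fd 7c 5f 09 58 eb eb 96
[2] 0x0a->0x11 len=6 : 5f 09 58 eb eb 96
[3] 0x14->0x10 len=2 : eb eb
query mem[0x16]=0x96, mem[0x0c]=0x58, mem[0x11]=0xeb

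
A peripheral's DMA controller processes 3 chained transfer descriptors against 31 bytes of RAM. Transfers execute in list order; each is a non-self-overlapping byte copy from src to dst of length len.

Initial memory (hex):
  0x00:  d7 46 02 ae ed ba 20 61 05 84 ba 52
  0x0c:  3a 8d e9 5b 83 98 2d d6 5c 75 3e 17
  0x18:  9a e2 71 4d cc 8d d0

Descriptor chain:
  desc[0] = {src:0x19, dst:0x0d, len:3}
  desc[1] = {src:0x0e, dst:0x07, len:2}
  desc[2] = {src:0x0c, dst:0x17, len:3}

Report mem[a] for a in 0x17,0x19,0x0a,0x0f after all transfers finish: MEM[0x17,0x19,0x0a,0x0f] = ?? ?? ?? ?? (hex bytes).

  after D0: wrote 3B at 0x0d = e2714d
  after D1: wrote 2B at 0x07 = 714d
  after D2: wrote 3B at 0x17 = 3ae271
query mem[0x17]=0x3a, mem[0x19]=0x71, mem[0x0a]=0xba, mem[0x0f]=0x4d

MEM[0x17,0x19,0x0a,0x0f] = 3a 71 ba 4d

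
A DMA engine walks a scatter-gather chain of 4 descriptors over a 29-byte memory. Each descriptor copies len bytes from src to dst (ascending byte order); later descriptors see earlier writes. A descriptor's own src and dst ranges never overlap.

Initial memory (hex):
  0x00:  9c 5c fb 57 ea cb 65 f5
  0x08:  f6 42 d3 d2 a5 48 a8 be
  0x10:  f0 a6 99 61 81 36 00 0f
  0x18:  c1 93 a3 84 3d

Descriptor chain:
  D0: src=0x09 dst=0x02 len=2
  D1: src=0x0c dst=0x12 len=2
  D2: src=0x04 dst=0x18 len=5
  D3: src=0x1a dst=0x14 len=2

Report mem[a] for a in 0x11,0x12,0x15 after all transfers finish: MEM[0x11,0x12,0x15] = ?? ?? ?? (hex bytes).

MEM[0x11,0x12,0x15] = a6 a5 f5

D0: mem[0x02..0x03] <- [42 d3]
D1: mem[0x12..0x13] <- [a5 48]
D2: mem[0x18..0x1c] <- [ea cb 65 f5 f6]
D3: mem[0x14..0x15] <- [65 f5]
query mem[0x11]=0xa6, mem[0x12]=0xa5, mem[0x15]=0xf5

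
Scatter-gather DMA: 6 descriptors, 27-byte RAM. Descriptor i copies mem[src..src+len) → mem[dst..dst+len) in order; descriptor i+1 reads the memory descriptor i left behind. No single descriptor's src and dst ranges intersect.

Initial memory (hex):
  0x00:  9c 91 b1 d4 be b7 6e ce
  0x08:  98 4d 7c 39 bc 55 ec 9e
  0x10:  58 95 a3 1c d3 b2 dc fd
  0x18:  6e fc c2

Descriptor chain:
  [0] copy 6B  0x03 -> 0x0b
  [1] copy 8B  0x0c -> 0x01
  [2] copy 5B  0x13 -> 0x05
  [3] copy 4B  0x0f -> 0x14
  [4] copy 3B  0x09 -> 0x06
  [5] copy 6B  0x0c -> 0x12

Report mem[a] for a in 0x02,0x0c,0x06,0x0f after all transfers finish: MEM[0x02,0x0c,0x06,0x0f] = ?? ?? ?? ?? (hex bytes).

[0] 0x03->0x0b len=6 : d4 be b7 6e ce 98
[1] 0x0c->0x01 len=8 : be b7 6e ce 98 95 a3 1c
[2] 0x13->0x05 len=5 : 1c d3 b2 dc fd
[3] 0x0f->0x14 len=4 : ce 98 95 a3
[4] 0x09->0x06 len=3 : fd 7c d4
[5] 0x0c->0x12 len=6 : be b7 6e ce 98 95
query mem[0x02]=0xb7, mem[0x0c]=0xbe, mem[0x06]=0xfd, mem[0x0f]=0xce

MEM[0x02,0x0c,0x06,0x0f] = b7 be fd ce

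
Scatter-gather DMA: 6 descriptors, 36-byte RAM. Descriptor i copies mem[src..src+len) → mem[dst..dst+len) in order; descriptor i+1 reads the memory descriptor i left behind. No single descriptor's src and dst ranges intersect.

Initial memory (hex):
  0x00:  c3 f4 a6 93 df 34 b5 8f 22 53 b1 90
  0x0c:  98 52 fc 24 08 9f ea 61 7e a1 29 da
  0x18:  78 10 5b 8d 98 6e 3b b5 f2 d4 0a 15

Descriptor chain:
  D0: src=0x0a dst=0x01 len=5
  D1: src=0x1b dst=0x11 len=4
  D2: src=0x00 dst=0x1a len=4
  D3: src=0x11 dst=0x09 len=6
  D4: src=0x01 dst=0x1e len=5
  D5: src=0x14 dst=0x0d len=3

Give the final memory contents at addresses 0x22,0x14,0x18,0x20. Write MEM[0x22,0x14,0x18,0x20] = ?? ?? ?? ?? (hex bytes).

MEM[0x22,0x14,0x18,0x20] = fc 3b 78 98

D0: mem[0x01..0x05] <- [b1 90 98 52 fc]
D1: mem[0x11..0x14] <- [8d 98 6e 3b]
D2: mem[0x1a..0x1d] <- [c3 b1 90 98]
D3: mem[0x09..0x0e] <- [8d 98 6e 3b a1 29]
D4: mem[0x1e..0x22] <- [b1 90 98 52 fc]
D5: mem[0x0d..0x0f] <- [3b a1 29]
query mem[0x22]=0xfc, mem[0x14]=0x3b, mem[0x18]=0x78, mem[0x20]=0x98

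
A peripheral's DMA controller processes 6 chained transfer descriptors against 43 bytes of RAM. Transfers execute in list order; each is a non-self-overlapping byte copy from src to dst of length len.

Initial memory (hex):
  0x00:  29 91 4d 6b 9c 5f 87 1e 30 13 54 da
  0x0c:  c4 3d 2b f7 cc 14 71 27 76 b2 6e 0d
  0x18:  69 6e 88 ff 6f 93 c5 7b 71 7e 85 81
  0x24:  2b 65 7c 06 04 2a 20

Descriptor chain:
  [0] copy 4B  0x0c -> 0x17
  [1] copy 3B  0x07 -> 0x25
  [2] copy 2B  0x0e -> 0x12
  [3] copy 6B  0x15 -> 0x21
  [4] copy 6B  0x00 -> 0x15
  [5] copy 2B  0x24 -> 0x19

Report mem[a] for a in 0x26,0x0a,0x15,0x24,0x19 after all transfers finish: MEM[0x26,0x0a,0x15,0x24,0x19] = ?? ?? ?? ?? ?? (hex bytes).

[0] 0x0c->0x17 len=4 : c4 3d 2b f7
[1] 0x07->0x25 len=3 : 1e 30 13
[2] 0x0e->0x12 len=2 : 2b f7
[3] 0x15->0x21 len=6 : b2 6e c4 3d 2b f7
[4] 0x00->0x15 len=6 : 29 91 4d 6b 9c 5f
[5] 0x24->0x19 len=2 : 3d 2b
query mem[0x26]=0xf7, mem[0x0a]=0x54, mem[0x15]=0x29, mem[0x24]=0x3d, mem[0x19]=0x3d

MEM[0x26,0x0a,0x15,0x24,0x19] = f7 54 29 3d 3d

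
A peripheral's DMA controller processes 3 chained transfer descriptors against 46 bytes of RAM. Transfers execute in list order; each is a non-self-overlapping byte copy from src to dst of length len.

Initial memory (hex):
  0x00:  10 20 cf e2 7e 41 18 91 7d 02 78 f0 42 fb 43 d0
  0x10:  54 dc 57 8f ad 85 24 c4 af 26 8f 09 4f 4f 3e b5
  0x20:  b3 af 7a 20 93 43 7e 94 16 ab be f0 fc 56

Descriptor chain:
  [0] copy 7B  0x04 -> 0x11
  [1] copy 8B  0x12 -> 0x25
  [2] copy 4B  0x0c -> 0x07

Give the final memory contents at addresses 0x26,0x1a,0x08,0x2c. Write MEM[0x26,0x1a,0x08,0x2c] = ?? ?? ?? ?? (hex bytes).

#0 dst[0x11+7] := {0x7e,0x41,0x18,0x91,0x7d,0x02,0x78}
#1 dst[0x25+8] := {0x41,0x18,0x91,0x7d,0x02,0x78,0xaf,0x26}
#2 dst[0x07+4] := {0x42,0xfb,0x43,0xd0}
query mem[0x26]=0x18, mem[0x1a]=0x8f, mem[0x08]=0xfb, mem[0x2c]=0x26

MEM[0x26,0x1a,0x08,0x2c] = 18 8f fb 26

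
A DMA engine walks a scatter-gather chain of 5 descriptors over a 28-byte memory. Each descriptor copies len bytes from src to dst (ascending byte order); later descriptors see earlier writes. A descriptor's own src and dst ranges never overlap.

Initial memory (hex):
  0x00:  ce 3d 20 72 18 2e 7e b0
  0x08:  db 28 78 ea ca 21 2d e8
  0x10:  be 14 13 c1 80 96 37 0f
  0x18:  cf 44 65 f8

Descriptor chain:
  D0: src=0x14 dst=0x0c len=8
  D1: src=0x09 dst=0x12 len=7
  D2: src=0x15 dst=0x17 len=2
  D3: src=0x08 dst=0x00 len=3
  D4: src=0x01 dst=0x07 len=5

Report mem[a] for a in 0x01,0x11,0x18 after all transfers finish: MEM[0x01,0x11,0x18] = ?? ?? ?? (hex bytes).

[0] 0x14->0x0c len=8 : 80 96 37 0f cf 44 65 f8
[1] 0x09->0x12 len=7 : 28 78 ea 80 96 37 0f
[2] 0x15->0x17 len=2 : 80 96
[3] 0x08->0x00 len=3 : db 28 78
[4] 0x01->0x07 len=5 : 28 78 72 18 2e
query mem[0x01]=0x28, mem[0x11]=0x44, mem[0x18]=0x96

MEM[0x01,0x11,0x18] = 28 44 96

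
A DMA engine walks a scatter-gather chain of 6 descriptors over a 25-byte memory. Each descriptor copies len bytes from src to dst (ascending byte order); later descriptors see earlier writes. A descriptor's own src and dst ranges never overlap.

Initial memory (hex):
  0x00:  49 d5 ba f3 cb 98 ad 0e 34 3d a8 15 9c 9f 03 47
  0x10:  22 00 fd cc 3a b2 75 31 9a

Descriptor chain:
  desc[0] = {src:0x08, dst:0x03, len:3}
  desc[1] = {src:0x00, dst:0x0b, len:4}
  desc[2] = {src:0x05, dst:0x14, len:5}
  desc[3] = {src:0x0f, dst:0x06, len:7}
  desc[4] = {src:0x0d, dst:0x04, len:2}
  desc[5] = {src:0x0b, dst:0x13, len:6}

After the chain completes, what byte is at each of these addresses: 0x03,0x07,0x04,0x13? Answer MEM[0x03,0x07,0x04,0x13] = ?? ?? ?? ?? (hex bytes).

#0 dst[0x03+3] := {0x34,0x3d,0xa8}
#1 dst[0x0b+4] := {0x49,0xd5,0xba,0x34}
#2 dst[0x14+5] := {0xa8,0xad,0x0e,0x34,0x3d}
#3 dst[0x06+7] := {0x47,0x22,0x00,0xfd,0xcc,0xa8,0xad}
#4 dst[0x04+2] := {0xba,0x34}
#5 dst[0x13+6] := {0xa8,0xad,0xba,0x34,0x47,0x22}
query mem[0x03]=0x34, mem[0x07]=0x22, mem[0x04]=0xba, mem[0x13]=0xa8

MEM[0x03,0x07,0x04,0x13] = 34 22 ba a8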